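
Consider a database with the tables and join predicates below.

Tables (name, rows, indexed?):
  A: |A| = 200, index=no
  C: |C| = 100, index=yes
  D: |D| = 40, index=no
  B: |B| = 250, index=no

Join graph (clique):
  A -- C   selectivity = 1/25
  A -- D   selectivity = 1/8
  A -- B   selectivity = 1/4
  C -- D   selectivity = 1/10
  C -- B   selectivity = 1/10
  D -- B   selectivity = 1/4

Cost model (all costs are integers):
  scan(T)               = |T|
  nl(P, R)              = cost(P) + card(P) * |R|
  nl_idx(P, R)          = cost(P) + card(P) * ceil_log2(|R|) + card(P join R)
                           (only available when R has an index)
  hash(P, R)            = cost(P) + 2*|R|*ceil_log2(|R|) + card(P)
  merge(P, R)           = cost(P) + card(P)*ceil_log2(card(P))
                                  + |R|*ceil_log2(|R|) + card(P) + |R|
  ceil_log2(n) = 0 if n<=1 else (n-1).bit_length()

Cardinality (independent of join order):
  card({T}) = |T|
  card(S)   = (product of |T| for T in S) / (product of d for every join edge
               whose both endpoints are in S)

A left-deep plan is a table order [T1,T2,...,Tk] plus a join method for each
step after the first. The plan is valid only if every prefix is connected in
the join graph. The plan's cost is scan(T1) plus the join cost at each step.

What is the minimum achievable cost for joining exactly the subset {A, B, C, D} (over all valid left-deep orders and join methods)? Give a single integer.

Selinger DP over subsets of {A,B,C,D}:
  {A}: scan cost=200, card=200
  {C}: scan cost=100, card=100
  {D}: scan cost=40, card=40
  {B}: scan cost=250, card=250
  {AC}: card=800; try (C,hash)→1800, (C,nl_idx)→2400, (A,merge)→2700, (C,merge)→2800, (A,hash)→3400, (A,nl)→20100 …(+1); best=1800 via (C,hash)
  {AD}: card=1000; try (D,hash)→880, (A,merge)→2120, (D,merge)→2280, (A,hash)→3280, (A,nl)→8040, (D,nl)→8200; best=880 via (D,hash)
  {AB}: card=12500; try (A,hash)→3700, (B,merge)→4250, (A,merge)→4300, (B,hash)→4400, (B,nl)→50200, (A,nl)→50250; best=3700 via (A,hash)
  {CD}: card=400; try (D,hash)→680, (C,nl_idx)→720, (C,merge)→1120, (D,merge)→1180, (C,hash)→1480, (C,nl)→4040 …(+1); best=680 via (D,hash)
  {BC}: card=2500; try (C,hash)→1900, (B,merge)→3150, (C,merge)→3300, (B,hash)→4200, (C,nl_idx)→4500, (B,nl)→25100 …(+1); best=1900 via (C,hash)
  {BD}: card=2500; try (D,hash)→980, (B,merge)→2570, (D,merge)→2780, (B,hash)→4080, (B,nl)→10040, (D,nl)→10250; best=980 via (D,hash)
  {ACD}: card=400; try (D,hash)→3080, (C,hash)→3280, (A,hash)→4280, (A,merge)→6480, (C,nl_idx)→8280, (D,merge)→10880 …(+4); best=3080 via (D,hash)
  {ABC}: card=5000; try (B,hash)→6600, (A,hash)→7600, (B,merge)→12850, (C,hash)→17600, (A,merge)→36200, (C,nl_idx)→96200 …(+4); best=6600 via (B,hash)
  {ABD}: card=15625; try (B,hash)→5880, (A,hash)→6680, (B,merge)→14130, (D,hash)→16680, (A,merge)→35280, (D,merge)→191480 …(+3); best=5880 via (B,hash)
  {BCD}: card=2500; try (D,hash)→4880, (C,hash)→4880, (B,hash)→5080, (B,merge)→6930, (C,nl_idx)→20980, (C,merge)→34280 …(+4); best=4880 via (D,hash)
  {ABCD}: card=625; try (B,hash)→7480, (B,merge)→9330, (A,hash)→10580, (D,hash)→12080, (C,hash)→22905, (A,merge)→39180 …(+7); best=7480 via (B,hash)

7480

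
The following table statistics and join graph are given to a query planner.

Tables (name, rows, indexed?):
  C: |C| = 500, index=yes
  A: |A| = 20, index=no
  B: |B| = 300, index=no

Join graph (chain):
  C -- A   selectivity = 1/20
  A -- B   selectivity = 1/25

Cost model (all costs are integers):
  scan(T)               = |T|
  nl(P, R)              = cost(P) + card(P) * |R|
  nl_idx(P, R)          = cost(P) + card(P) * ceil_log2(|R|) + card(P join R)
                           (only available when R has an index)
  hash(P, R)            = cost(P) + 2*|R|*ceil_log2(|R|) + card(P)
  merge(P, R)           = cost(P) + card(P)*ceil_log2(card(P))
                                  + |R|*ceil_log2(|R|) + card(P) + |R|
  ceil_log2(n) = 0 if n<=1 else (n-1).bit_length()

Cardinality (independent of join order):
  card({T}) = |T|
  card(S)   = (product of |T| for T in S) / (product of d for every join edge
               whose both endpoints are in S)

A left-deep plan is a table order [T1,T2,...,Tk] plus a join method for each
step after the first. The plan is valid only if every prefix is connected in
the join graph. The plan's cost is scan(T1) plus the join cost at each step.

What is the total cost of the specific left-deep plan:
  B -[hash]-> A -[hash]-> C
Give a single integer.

10040

step 1: scan B: cost=300, card=300
step 2: join A via hash
    card(P join A) = 300*20/(25) = 240
    cost = 300 + 2*20*5 + 300 = 800
step 3: join C via hash
    card(P join C) = 240*500/(20) = 6000
    cost = 800 + 2*500*9 + 240 = 10040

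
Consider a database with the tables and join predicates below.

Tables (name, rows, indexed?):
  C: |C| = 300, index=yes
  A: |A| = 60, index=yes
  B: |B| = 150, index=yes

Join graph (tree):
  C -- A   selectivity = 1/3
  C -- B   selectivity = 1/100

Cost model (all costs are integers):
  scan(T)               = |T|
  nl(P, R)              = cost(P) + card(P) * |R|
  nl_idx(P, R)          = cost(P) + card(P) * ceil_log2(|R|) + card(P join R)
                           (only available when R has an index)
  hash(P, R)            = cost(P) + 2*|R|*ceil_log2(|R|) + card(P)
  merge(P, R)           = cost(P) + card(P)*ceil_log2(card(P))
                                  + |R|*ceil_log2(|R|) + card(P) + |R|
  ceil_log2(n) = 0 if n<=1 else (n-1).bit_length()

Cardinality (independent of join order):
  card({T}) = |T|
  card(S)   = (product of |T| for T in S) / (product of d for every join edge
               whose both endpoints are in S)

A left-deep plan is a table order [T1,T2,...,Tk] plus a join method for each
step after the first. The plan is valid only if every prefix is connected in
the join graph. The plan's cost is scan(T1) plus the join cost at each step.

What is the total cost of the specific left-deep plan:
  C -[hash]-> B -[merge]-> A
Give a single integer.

7920

step 1: scan C: cost=300, card=300
step 2: join B via hash
    card(P join B) = 300*150/(100) = 450
    cost = 300 + 2*150*8 + 300 = 3000
step 3: join A via merge
    card(P join A) = 450*60/(3) = 9000
    cost = 3000 + 450*9 + 60*6 + 450 + 60 = 7920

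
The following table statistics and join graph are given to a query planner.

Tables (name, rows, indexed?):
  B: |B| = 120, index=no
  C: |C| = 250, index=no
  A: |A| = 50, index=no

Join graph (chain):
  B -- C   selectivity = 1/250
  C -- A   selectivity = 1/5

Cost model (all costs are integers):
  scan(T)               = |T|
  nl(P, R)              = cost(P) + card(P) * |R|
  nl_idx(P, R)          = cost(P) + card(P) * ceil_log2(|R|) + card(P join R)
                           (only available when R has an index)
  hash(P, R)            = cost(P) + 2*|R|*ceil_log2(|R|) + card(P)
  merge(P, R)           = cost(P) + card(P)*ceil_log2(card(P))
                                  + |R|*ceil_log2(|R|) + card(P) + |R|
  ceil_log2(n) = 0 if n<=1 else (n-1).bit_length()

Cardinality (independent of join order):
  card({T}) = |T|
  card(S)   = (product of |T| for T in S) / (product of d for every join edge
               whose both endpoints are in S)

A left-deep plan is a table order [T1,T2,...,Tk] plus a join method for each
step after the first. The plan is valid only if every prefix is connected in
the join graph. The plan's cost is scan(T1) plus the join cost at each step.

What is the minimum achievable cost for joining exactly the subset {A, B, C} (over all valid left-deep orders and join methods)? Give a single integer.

2900

Selinger DP over subsets of {A,B,C}:
  {B}: scan cost=120, card=120
  {C}: scan cost=250, card=250
  {A}: scan cost=50, card=50
  {BC}: card=120; try (B,hash)→2180, (C,merge)→3330, (B,merge)→3460, (C,hash)→4240, (C,nl)→30120, (B,nl)→30250; best=2180 via (B,hash)
  {AC}: card=2500; try (A,hash)→1100, (C,merge)→2650, (A,merge)→2850, (C,hash)→4100, (C,nl)→12550, (A,nl)→12750; best=1100 via (A,hash)
  {ABC}: card=1200; try (A,hash)→2900, (A,merge)→3490, (B,hash)→5280, (A,nl)→8180, (B,merge)→34560, (B,nl)→301100; best=2900 via (A,hash)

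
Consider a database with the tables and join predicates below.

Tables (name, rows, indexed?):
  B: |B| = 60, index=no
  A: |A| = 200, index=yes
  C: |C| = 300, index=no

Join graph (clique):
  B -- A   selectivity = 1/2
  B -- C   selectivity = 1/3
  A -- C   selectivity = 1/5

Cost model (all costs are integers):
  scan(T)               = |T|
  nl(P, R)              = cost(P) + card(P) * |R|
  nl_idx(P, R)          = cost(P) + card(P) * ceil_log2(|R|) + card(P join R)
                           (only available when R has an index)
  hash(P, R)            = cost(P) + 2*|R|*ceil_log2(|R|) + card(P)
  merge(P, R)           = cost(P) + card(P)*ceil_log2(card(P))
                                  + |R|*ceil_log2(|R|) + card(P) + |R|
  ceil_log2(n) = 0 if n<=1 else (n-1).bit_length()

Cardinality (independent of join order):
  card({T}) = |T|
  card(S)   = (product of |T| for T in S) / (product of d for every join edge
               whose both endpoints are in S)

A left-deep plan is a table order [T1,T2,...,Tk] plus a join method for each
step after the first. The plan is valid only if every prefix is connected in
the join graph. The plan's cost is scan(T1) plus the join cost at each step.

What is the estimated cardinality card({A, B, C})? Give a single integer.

Tables in S: A(200), B(60), C(300)
Edges inside S: B-A(d=2), B-C(d=3), A-C(d=5)
numerator = 200 * 60 * 300 = 3600000
denominator = 2 * 3 * 5 = 30
card(S) = 3600000 / 30 = 120000

120000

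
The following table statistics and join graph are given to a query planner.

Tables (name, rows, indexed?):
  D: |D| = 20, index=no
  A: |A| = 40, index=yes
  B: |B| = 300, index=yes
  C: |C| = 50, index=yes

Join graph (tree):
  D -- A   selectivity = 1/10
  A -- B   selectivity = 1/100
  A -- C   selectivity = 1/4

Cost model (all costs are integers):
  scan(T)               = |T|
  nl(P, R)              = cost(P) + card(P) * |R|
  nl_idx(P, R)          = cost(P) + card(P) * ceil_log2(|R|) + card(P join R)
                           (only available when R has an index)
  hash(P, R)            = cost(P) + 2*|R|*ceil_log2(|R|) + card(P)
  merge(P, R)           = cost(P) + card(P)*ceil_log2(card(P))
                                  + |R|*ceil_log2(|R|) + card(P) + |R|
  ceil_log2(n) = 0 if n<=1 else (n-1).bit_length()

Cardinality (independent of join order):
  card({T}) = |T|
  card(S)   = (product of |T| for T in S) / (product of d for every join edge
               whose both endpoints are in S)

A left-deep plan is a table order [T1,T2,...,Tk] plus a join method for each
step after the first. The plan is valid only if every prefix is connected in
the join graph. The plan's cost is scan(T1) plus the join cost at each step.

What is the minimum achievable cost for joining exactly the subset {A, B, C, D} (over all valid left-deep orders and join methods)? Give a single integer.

1680

Selinger DP over subsets of {A,B,C,D}:
  {D}: scan cost=20, card=20
  {A}: scan cost=40, card=40
  {B}: scan cost=300, card=300
  {C}: scan cost=50, card=50
  {AD}: card=80; try (A,nl_idx)→220, (D,hash)→280, (A,merge)→420, (D,merge)→440, (A,hash)→520, (A,nl)→820 …(+1); best=220 via (A,nl_idx)
  {AB}: card=120; try (B,nl_idx)→520, (A,hash)→1080, (A,nl_idx)→2220, (B,merge)→3320, (A,merge)→3580, (B,hash)→5480 …(+2); best=520 via (B,nl_idx)
  {AC}: card=500; try (A,hash)→580, (C,merge)→670, (C,hash)→680, (A,merge)→680, (C,nl_idx)→780, (A,nl_idx)→850 …(+2); best=580 via (A,hash)
  {ABD}: card=240; try (D,hash)→840, (B,nl_idx)→1180, (D,merge)→1600, (D,nl)→2920, (B,merge)→3860, (B,hash)→5700 …(+1); best=840 via (D,hash)
  {ACD}: card=1000; try (C,hash)→900, (C,merge)→1210, (D,hash)→1280, (C,nl_idx)→1700, (C,nl)→4220, (D,merge)→5700 …(+1); best=900 via (C,hash)
  {ABC}: card=1500; try (C,hash)→1240, (C,merge)→1830, (C,nl_idx)→2740, (B,hash)→6480, (C,nl)→6520, (B,nl_idx)→6580 …(+2); best=1240 via (C,hash)
  {ABCD}: card=3000; try (C,hash)→1680, (D,hash)→2940, (C,merge)→3350, (C,nl_idx)→5280, (B,hash)→7300, (C,nl)→12840 …(+5); best=1680 via (C,hash)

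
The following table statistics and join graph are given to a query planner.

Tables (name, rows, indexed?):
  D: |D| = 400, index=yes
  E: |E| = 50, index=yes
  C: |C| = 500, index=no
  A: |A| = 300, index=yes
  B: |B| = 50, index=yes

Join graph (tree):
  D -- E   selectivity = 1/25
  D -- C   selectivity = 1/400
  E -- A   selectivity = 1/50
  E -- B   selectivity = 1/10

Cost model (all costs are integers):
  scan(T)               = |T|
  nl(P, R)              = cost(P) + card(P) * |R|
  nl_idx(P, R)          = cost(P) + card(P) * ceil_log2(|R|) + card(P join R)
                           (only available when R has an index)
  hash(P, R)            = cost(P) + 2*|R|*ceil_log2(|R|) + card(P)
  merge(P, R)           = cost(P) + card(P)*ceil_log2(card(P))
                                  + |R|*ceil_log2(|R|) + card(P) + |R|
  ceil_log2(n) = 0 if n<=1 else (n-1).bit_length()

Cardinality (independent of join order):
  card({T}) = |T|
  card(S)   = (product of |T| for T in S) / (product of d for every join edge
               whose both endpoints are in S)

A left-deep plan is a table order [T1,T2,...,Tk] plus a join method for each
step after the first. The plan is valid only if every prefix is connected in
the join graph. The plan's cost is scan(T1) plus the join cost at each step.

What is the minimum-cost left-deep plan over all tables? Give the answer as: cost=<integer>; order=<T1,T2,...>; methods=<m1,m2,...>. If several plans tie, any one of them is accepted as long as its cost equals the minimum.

cost=18600; order=C,D,E,B,A; methods=nl_idx,hash,hash,hash

Selinger DP (subsets sized 1..n):
  {D}: scan cost=400, card=400
  {E}: scan cost=50, card=50
  {C}: scan cost=500, card=500
  {A}: scan cost=300, card=300
  {B}: scan cost=50, card=50
  {DE}: card=800; try (D,nl_idx)→1300, (E,hash)→1400, (E,nl_idx)→3600, (D,merge)→4400, (E,merge)→4750, (D,hash)→7300 …(+2); best=1300 via (D,nl_idx)
  {CD}: card=500; try (D,nl_idx)→5500, (D,hash)→8200, (C,merge)→9400, (D,merge)→9500, (C,hash)→9800, (C,nl)→200400 …(+1); best=5500 via (D,nl_idx)
  {AE}: card=300; try (A,nl_idx)→800, (E,hash)→1200, (E,nl_idx)→2400, (A,merge)→3400, (E,merge)→3650, (A,hash)→5500 …(+2); best=800 via (A,nl_idx)
  {BE}: card=250; try (E,nl_idx)→600, (B,nl_idx)→600, (E,hash)→700, (B,hash)→700, (E,merge)→750, (B,merge)→750 …(+2); best=600 via (E,nl_idx)
  {CDE}: card=1000; try (E,hash)→6600, (E,nl_idx)→9500, (E,merge)→10850, (C,hash)→11100, (C,merge)→15100, (E,nl)→30500 …(+1); best=6600 via (E,hash)
  {ADE}: card=4800; try (A,hash)→7500, (D,merge)→7800, (D,hash)→8300, (D,nl_idx)→8300, (A,merge)→13100, (A,nl_idx)→13300 …(+2); best=7500 via (A,hash)
  {BDE}: card=4000; try (B,hash)→2700, (D,merge)→6850, (D,nl_idx)→6850, (D,hash)→8050, (B,nl_idx)→10100, (B,merge)→10450 …(+2); best=2700 via (B,hash)
  {ABE}: card=1500; try (B,hash)→1700, (B,nl_idx)→4100, (B,merge)→4150, (A,nl_idx)→4350, (A,merge)→5850, (A,hash)→6250 …(+2); best=1700 via (B,hash)
  {ACDE}: card=6000; try (A,hash)→13000, (A,merge)→20600, (C,hash)→21300, (A,nl_idx)→21600, (C,merge)→79700, (A,nl)→306600 …(+1); best=13000 via (A,hash)
  {BCDE}: card=5000; try (B,hash)→8200, (C,hash)→15700, (B,nl_idx)→17600, (B,merge)→17950, (B,nl)→56600, (C,merge)→59700 …(+1); best=8200 via (B,hash)
  {ABDE}: card=24000; try (D,hash)→10400, (A,hash)→12100, (B,hash)→12900, (D,merge)→23700, (D,nl_idx)→39200, (A,merge)→57700 …(+6); best=10400 via (D,hash)
  {ABCDE}: card=30000; try (A,hash)→18600, (B,hash)→19600, (C,hash)→43400, (B,nl_idx)→79000, (A,merge)→81200, (A,nl_idx)→83200 …(+5); best=18600 via (A,hash)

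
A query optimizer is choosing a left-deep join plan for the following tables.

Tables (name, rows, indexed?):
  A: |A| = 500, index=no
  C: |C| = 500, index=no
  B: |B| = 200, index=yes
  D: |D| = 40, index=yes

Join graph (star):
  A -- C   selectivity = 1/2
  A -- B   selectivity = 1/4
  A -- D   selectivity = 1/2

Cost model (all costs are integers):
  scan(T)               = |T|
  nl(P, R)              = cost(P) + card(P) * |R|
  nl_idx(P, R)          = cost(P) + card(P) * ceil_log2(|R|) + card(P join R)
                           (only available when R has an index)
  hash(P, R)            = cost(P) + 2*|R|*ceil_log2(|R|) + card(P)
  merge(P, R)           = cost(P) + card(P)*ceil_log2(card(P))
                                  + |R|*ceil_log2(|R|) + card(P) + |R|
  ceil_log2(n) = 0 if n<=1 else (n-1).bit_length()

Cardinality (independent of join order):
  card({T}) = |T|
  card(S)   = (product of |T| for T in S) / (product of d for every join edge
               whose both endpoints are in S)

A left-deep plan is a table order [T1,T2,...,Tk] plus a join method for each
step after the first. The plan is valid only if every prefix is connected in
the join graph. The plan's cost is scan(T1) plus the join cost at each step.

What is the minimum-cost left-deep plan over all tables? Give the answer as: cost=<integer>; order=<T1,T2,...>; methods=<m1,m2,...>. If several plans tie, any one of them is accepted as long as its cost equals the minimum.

cost=523680; order=A,D,B,C; methods=hash,hash,hash

Selinger DP (subsets sized 1..n):
  {A}: scan cost=500, card=500
  {C}: scan cost=500, card=500
  {B}: scan cost=200, card=200
  {D}: scan cost=40, card=40
  {AC}: card=125000; try (C,hash)→10000, (A,hash)→10000, (C,merge)→10500, (A,merge)→10500, (C,nl)→250500, (A,nl)→250500; best=10000 via (C,hash)
  {AB}: card=25000; try (B,hash)→4200, (A,merge)→7000, (B,merge)→7300, (A,hash)→9400, (B,nl_idx)→29500, (A,nl)→100200 …(+1); best=4200 via (B,hash)
  {AD}: card=10000; try (D,hash)→1480, (A,merge)→5320, (D,merge)→5780, (A,hash)→9080, (D,nl_idx)→13500, (A,nl)→20040 …(+1); best=1480 via (D,hash)
  {ABC}: card=6250000; try (C,hash)→38200, (B,hash)→138200, (C,merge)→409200, (B,merge)→2261800, (B,nl_idx)→7260000, (C,nl)→12504200 …(+1); best=38200 via (C,hash)
  {ACD}: card=2500000; try (C,hash)→20480, (D,hash)→135480, (C,merge)→156480, (D,merge)→2260280, (D,nl_idx)→3260000, (C,nl)→5001480 …(+1); best=20480 via (C,hash)
  {ABD}: card=500000; try (B,hash)→14680, (D,hash)→29680, (B,merge)→153280, (D,merge)→404480, (B,nl_idx)→581480, (D,nl_idx)→654200 …(+2); best=14680 via (B,hash)
  {ABCD}: card=125000000; try (C,hash)→523680, (B,hash)→2523680, (D,hash)→6288680, (C,merge)→10019680, (B,merge)→57522280, (B,nl_idx)→145020480 …(+5); best=523680 via (C,hash)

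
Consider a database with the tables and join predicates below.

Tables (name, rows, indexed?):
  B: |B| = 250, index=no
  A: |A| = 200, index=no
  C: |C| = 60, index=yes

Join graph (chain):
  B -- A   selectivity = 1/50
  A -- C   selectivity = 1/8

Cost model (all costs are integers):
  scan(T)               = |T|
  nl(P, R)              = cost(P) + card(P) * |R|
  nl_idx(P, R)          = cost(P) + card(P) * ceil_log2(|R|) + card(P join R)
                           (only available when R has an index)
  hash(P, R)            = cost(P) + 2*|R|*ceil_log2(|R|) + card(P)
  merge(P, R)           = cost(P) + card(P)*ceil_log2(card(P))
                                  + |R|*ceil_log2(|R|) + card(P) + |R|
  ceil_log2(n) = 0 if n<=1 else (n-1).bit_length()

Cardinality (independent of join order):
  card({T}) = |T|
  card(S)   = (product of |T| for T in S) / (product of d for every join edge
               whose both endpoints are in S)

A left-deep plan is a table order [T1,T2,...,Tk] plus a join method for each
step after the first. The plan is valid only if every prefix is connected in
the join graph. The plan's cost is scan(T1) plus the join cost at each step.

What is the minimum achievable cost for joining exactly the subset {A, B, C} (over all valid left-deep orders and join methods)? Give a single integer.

Selinger DP over subsets of {A,B,C}:
  {B}: scan cost=250, card=250
  {A}: scan cost=200, card=200
  {C}: scan cost=60, card=60
  {AB}: card=1000; try (A,hash)→3700, (B,merge)→4250, (A,merge)→4300, (B,hash)→4400, (B,nl)→50200, (A,nl)→50250; best=3700 via (A,hash)
  {AC}: card=1500; try (C,hash)→1120, (A,merge)→2280, (C,merge)→2420, (C,nl_idx)→2900, (A,hash)→3320, (A,nl)→12060 …(+1); best=1120 via (C,hash)
  {ABC}: card=7500; try (C,hash)→5420, (B,hash)→6620, (C,merge)→15120, (C,nl_idx)→17200, (B,merge)→21370, (C,nl)→63700 …(+1); best=5420 via (C,hash)

5420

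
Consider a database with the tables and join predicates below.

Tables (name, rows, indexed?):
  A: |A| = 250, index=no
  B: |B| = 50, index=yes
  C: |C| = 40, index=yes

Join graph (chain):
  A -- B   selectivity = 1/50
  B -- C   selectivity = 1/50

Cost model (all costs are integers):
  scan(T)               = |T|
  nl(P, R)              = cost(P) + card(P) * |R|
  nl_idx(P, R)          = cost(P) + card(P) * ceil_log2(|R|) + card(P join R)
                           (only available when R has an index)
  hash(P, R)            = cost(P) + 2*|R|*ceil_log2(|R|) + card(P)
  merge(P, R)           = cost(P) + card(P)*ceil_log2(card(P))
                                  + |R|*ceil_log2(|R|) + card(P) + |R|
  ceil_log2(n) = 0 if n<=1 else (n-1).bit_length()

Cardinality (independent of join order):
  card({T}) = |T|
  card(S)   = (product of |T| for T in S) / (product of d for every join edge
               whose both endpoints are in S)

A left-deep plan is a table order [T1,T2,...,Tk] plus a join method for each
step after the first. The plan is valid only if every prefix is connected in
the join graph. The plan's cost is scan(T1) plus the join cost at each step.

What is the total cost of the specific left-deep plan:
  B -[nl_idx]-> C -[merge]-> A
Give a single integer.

step 1: scan B: cost=50, card=50
step 2: join C via nl_idx
    card(P join C) = 50*40/(50) = 40
    cost = 50 + 50*6 + 40 = 390
step 3: join A via merge
    card(P join A) = 40*250/(50) = 200
    cost = 390 + 40*6 + 250*8 + 40 + 250 = 2920

2920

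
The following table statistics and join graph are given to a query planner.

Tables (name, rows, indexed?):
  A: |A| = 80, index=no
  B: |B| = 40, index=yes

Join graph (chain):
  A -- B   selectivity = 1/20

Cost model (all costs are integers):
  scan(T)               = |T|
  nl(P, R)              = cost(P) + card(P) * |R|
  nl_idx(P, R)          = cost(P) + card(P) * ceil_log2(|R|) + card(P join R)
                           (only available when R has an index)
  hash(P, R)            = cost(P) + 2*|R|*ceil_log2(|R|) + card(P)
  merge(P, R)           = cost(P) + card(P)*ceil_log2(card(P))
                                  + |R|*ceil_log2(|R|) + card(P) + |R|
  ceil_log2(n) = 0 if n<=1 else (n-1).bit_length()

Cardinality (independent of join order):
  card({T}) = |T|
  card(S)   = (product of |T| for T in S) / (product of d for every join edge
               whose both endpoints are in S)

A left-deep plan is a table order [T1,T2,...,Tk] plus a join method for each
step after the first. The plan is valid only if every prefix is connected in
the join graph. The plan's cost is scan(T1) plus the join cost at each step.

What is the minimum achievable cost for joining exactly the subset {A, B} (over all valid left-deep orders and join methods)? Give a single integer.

Selinger DP over subsets of {A,B}:
  {A}: scan cost=80, card=80
  {B}: scan cost=40, card=40
  {AB}: card=160; try (B,hash)→640, (B,nl_idx)→720, (A,merge)→960, (B,merge)→1000, (A,hash)→1200, (A,nl)→3240 …(+1); best=640 via (B,hash)

640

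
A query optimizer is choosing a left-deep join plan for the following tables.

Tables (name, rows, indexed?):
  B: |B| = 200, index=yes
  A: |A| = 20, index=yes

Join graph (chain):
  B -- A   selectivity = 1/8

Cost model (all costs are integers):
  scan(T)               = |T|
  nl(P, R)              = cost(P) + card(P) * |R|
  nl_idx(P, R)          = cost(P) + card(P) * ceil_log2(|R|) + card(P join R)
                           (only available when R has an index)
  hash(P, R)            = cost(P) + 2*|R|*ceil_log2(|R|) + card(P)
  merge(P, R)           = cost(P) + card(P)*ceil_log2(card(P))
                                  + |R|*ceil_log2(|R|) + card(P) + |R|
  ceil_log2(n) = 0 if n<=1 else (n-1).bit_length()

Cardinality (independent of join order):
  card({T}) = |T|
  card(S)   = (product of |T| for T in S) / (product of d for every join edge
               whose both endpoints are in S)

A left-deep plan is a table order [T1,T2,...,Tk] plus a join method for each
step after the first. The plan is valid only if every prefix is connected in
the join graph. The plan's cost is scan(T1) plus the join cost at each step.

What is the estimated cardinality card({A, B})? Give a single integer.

500

Tables in S: A(20), B(200)
Edges inside S: B-A(d=8)
numerator = 20 * 200 = 4000
denominator = 8 = 8
card(S) = 4000 / 8 = 500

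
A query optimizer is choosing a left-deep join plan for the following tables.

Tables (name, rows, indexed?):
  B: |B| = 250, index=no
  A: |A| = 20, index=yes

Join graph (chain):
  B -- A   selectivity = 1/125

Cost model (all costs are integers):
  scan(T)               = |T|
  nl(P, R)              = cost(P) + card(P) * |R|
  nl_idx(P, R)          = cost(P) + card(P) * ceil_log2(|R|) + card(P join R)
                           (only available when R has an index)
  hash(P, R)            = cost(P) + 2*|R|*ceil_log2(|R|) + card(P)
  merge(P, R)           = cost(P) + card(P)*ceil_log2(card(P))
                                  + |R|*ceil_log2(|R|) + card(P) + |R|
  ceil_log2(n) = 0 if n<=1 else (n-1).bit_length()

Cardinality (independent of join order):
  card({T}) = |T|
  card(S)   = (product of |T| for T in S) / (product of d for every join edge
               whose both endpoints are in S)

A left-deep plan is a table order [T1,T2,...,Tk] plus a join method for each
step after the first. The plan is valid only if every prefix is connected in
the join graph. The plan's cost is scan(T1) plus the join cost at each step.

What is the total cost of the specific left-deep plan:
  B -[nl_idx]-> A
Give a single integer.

step 1: scan B: cost=250, card=250
step 2: join A via nl_idx
    card(P join A) = 250*20/(125) = 40
    cost = 250 + 250*5 + 40 = 1540

1540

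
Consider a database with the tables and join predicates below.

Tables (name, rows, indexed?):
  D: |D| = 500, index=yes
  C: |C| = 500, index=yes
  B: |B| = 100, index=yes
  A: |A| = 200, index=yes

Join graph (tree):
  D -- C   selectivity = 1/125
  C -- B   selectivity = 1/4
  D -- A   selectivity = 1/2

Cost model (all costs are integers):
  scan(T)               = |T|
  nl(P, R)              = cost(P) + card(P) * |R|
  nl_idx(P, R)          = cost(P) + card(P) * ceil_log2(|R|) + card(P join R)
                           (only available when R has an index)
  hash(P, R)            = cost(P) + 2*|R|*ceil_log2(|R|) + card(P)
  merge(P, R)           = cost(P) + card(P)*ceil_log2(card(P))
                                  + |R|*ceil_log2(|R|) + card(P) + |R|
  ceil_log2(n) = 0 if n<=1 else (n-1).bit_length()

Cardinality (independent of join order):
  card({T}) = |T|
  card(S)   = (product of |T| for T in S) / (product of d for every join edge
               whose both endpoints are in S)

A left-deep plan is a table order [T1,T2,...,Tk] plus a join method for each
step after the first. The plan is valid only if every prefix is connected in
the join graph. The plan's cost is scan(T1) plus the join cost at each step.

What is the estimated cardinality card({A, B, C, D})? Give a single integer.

Tables in S: A(200), B(100), C(500), D(500)
Edges inside S: D-C(d=125), C-B(d=4), D-A(d=2)
numerator = 200 * 100 * 500 * 500 = 5000000000
denominator = 125 * 4 * 2 = 1000
card(S) = 5000000000 / 1000 = 5000000

5000000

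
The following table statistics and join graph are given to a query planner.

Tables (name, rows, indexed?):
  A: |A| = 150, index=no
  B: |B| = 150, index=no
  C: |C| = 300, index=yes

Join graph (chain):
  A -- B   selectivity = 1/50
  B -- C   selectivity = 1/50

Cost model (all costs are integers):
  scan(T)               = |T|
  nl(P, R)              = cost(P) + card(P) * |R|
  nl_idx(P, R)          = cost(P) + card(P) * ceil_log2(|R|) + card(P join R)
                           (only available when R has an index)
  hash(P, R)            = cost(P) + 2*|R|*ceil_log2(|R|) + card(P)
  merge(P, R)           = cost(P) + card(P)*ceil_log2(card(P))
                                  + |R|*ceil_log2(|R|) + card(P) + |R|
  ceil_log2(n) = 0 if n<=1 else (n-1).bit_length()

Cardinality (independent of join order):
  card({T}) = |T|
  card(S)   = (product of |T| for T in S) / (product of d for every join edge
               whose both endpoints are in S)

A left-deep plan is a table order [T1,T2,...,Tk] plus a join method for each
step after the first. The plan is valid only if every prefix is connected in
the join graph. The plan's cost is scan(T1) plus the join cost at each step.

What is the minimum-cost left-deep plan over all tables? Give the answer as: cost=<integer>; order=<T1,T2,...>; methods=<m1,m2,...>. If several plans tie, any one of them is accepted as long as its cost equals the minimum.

cost=5700; order=B,C,A; methods=nl_idx,hash

Selinger DP (subsets sized 1..n):
  {A}: scan cost=150, card=150
  {B}: scan cost=150, card=150
  {C}: scan cost=300, card=300
  {AB}: card=450; try (B,hash)→2700, (A,hash)→2700, (B,merge)→2850, (A,merge)→2850, (B,nl)→22650, (A,nl)→22650; best=2700 via (B,hash)
  {BC}: card=900; try (C,nl_idx)→2400, (B,hash)→3000, (C,merge)→4500, (B,merge)→4650, (C,hash)→5700, (C,nl)→45150 …(+1); best=2400 via (C,nl_idx)
  {ABC}: card=2700; try (A,hash)→5700, (C,hash)→8550, (C,nl_idx)→9450, (C,merge)→10200, (A,merge)→13650, (A,nl)→137400 …(+1); best=5700 via (A,hash)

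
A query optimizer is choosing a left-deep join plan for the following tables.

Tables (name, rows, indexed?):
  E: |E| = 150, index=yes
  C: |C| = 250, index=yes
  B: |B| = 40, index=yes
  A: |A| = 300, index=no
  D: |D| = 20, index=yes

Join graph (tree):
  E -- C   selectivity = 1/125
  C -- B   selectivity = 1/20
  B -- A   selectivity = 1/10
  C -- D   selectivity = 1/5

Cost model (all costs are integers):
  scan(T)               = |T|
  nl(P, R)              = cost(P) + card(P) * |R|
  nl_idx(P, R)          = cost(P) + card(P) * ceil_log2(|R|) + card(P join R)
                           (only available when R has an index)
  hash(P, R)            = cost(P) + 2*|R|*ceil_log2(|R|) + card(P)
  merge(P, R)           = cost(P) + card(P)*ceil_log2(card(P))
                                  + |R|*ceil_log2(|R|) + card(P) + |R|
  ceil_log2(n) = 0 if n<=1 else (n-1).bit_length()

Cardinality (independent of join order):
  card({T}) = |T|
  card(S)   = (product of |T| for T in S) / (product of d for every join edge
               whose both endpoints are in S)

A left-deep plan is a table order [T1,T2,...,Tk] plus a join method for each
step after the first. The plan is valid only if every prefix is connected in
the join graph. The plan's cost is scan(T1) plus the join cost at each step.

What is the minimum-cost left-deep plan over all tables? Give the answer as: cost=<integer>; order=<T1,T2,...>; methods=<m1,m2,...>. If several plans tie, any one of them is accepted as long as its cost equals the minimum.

cost=11030; order=E,C,B,D,A; methods=nl_idx,hash,hash,hash

Selinger DP (subsets sized 1..n):
  {E}: scan cost=150, card=150
  {C}: scan cost=250, card=250
  {B}: scan cost=40, card=40
  {A}: scan cost=300, card=300
  {D}: scan cost=20, card=20
  {CE}: card=300; try (C,nl_idx)→1650, (E,nl_idx)→2550, (E,hash)→2900, (C,merge)→3750, (E,merge)→3850, (C,hash)→4300 …(+2); best=1650 via (C,nl_idx)
  {BC}: card=500; try (C,nl_idx)→860, (B,hash)→980, (B,nl_idx)→2250, (C,merge)→2570, (B,merge)→2780, (C,hash)→4080 …(+2); best=860 via (C,nl_idx)
  {CD}: card=1000; try (D,hash)→700, (C,nl_idx)→1180, (C,merge)→2390, (D,nl_idx)→2500, (D,merge)→2620, (C,hash)→4040 …(+2); best=700 via (D,hash)
  {AB}: card=1200; try (B,hash)→1080, (B,nl_idx)→3300, (A,merge)→3320, (B,merge)→3580, (A,hash)→5480, (A,nl)→12040 …(+1); best=1080 via (B,hash)
  {BCE}: card=600; try (B,hash)→2430, (E,hash)→3760, (B,nl_idx)→4050, (B,merge)→4930, (E,nl_idx)→5460, (E,merge)→7210 …(+2); best=2430 via (B,hash)
  {CDE}: card=1200; try (D,hash)→2150, (E,hash)→4100, (D,nl_idx)→4350, (D,merge)→4770, (D,nl)→7650, (E,nl_idx)→9900 …(+2); best=2150 via (D,hash)
  {ABC}: card=15000; try (C,hash)→6280, (A,hash)→6760, (A,merge)→8860, (C,merge)→17730, (C,nl_idx)→25680, (A,nl)→150860 …(+1); best=6280 via (C,hash)
  {BCD}: card=2000; try (D,hash)→1560, (B,hash)→2180, (D,nl_idx)→5360, (D,merge)→5980, (B,nl_idx)→8700, (D,nl)→10860 …(+2); best=1560 via (D,hash)
  {ABCE}: card=18000; try (A,hash)→8430, (A,merge)→12030, (E,hash)→23680, (E,nl_idx)→144280, (A,nl)→182430, (E,merge)→232630 …(+1); best=8430 via (A,hash)
  {BCDE}: card=2400; try (D,hash)→3230, (B,hash)→3830, (E,hash)→5960, (D,nl_idx)→7830, (D,merge)→9150, (B,nl_idx)→11750 …(+6); best=3230 via (D,hash)
  {ABCD}: card=60000; try (A,hash)→8960, (D,hash)→21480, (A,merge)→28560, (D,nl_idx)→141280, (D,merge)→231400, (D,nl)→306280 …(+1); best=8960 via (A,hash)
  {ABCDE}: card=72000; try (A,hash)→11030, (D,hash)→26630, (A,merge)→37430, (E,hash)→71360, (D,nl_idx)→170430, (D,merge)→296550 …(+5); best=11030 via (A,hash)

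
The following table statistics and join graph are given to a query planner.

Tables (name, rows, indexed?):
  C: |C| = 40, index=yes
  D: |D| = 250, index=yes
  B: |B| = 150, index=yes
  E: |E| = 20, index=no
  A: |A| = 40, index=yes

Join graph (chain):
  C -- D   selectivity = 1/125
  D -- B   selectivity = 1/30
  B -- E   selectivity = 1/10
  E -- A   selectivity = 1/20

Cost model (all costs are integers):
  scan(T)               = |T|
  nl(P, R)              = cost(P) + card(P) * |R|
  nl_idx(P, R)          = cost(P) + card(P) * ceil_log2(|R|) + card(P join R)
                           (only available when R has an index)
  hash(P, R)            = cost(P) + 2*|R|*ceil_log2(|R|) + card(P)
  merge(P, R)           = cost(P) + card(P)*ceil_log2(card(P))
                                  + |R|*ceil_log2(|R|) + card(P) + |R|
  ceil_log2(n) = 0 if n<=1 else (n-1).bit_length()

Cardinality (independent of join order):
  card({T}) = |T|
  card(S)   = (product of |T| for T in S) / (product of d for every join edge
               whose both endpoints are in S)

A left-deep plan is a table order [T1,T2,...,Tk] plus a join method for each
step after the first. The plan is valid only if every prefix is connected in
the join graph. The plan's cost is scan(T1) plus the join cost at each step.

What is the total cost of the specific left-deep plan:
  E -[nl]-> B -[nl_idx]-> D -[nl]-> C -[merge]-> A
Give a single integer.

117000

step 1: scan E: cost=20, card=20
step 2: join B via nl
    card(P join B) = 20*150/(10) = 300
    cost = 20 + 20*150 = 3020
step 3: join D via nl_idx
    card(P join D) = 300*250/(30) = 2500
    cost = 3020 + 300*8 + 2500 = 7920
step 4: join C via nl
    card(P join C) = 2500*40/(125) = 800
    cost = 7920 + 2500*40 = 107920
step 5: join A via merge
    card(P join A) = 800*40/(20) = 1600
    cost = 107920 + 800*10 + 40*6 + 800 + 40 = 117000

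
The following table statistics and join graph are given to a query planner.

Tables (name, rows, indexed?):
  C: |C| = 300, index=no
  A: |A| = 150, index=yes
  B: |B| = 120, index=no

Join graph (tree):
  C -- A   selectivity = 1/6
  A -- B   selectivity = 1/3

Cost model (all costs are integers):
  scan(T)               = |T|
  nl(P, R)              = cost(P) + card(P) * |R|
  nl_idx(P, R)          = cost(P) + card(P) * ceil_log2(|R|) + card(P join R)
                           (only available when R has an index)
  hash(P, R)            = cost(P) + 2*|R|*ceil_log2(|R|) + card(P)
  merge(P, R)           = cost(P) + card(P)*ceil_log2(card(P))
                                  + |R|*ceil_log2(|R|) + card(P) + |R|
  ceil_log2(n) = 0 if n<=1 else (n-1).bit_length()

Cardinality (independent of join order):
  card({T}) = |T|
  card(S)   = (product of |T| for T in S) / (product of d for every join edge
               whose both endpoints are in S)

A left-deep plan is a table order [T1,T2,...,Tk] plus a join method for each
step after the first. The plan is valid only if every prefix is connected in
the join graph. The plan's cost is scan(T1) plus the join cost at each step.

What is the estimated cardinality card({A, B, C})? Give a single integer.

Tables in S: A(150), B(120), C(300)
Edges inside S: C-A(d=6), A-B(d=3)
numerator = 150 * 120 * 300 = 5400000
denominator = 6 * 3 = 18
card(S) = 5400000 / 18 = 300000

300000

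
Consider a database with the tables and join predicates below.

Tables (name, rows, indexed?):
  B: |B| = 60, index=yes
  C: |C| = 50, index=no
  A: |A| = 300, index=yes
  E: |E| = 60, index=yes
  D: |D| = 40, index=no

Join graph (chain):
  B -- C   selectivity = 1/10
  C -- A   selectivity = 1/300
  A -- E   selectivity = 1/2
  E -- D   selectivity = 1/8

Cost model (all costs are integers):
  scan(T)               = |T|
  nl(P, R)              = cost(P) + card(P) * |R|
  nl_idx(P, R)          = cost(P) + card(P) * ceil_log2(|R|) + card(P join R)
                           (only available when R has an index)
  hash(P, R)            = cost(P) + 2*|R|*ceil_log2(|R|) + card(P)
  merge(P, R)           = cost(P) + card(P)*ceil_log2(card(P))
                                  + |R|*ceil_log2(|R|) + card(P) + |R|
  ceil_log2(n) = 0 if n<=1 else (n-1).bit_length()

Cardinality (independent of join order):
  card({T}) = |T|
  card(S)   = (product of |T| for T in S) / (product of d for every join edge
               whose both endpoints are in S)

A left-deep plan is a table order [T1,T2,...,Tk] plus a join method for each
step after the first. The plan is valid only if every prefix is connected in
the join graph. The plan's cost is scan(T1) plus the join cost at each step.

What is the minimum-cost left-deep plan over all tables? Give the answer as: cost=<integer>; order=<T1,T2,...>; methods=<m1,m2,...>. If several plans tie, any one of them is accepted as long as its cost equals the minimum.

cost=11520; order=C,A,E,D,B; methods=nl_idx,hash,hash,hash

Selinger DP (subsets sized 1..n):
  {B}: scan cost=60, card=60
  {C}: scan cost=50, card=50
  {A}: scan cost=300, card=300
  {E}: scan cost=60, card=60
  {D}: scan cost=40, card=40
  {BC}: card=300; try (B,nl_idx)→650, (C,hash)→720, (B,hash)→820, (B,merge)→820, (C,merge)→830, (B,nl)→3050 …(+1); best=650 via (B,nl_idx)
  {AC}: card=50; try (A,nl_idx)→550, (C,hash)→1200, (A,merge)→3400, (C,merge)→3650, (A,hash)→5500, (A,nl)→15050 …(+1); best=550 via (A,nl_idx)
  {AE}: card=9000; try (E,hash)→1320, (A,merge)→3480, (E,merge)→3720, (A,hash)→5520, (A,nl_idx)→9600, (E,nl_idx)→11100 …(+2); best=1320 via (E,hash)
  {DE}: card=300; try (E,nl_idx)→580, (D,hash)→600, (E,merge)→740, (D,merge)→760, (E,hash)→800, (E,nl)→2440 …(+1); best=580 via (E,nl_idx)
  {ABC}: card=300; try (B,nl_idx)→1150, (B,hash)→1320, (B,merge)→1320, (B,nl)→3550, (A,nl_idx)→3650, (A,hash)→6350 …(+2); best=1150 via (B,nl_idx)
  {ACE}: card=1500; try (E,hash)→1320, (E,merge)→1320, (E,nl_idx)→2350, (E,nl)→3550, (C,hash)→10920, (C,merge)→136670 …(+1); best=1320 via (E,hash)
  {ADE}: card=45000; try (A,hash)→6280, (A,merge)→6580, (D,hash)→10800, (A,nl_idx)→48280, (A,nl)→90580, (D,merge)→136600 …(+1); best=6280 via (A,hash)
  {ABCE}: card=9000; try (E,hash)→2170, (B,hash)→3540, (E,merge)→4570, (E,nl_idx)→11950, (E,nl)→19150, (B,nl_idx)→19320 …(+2); best=2170 via (E,hash)
  {ACDE}: card=7500; try (D,hash)→3300, (D,merge)→19600, (C,hash)→51880, (D,nl)→61320, (C,merge)→771630, (C,nl)→2256280; best=3300 via (D,hash)
  {ABCDE}: card=45000; try (B,hash)→11520, (D,hash)→11650, (B,nl_idx)→93300, (B,merge)→108720, (D,merge)→137450, (D,nl)→362170 …(+1); best=11520 via (B,hash)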